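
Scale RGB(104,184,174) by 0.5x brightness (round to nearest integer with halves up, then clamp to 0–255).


Multiply each channel by 0.5, round half up, clamp to [0, 255]
R: 104×0.5 = 52
G: 184×0.5 = 92
B: 174×0.5 = 87
= RGB(52, 92, 87)


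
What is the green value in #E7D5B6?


Color: #E7D5B6
R = E7 = 231
G = D5 = 213
B = B6 = 182
Green = 213


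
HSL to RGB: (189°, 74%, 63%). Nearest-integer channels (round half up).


H=189°, S=0.74, L=0.63
C = (1-|2L-1|)×S = (1-|0.26|)×0.74 = 0.5476
H' = H/60 = 189/60 ≈ 3.1500; X = C×(1-|H' mod 2 - 1|) = 0.46546
m = L - C/2 = 0.63 - 0.2738 = 0.3562
Sector ⌊H'⌋ = 3 → (R',G',B') = (0.0, 0.46546, 0.5476)
RGB = ((R'+m)×255, (G'+m)×255, (B'+m)×255) = (90.831, 209.5233, 230.469)
Round half up → RGB(91, 210, 230)


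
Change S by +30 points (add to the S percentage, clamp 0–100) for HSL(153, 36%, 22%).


Original S = 36%
Adjustment = +30 percentage points
New S = 36 + (30) = 66
Clamp to [0, 100] → 66
= HSL(153°, 66%, 22%)


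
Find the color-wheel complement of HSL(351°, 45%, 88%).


Complement = opposite side of color wheel = hue + 180°
H' = (351 + 180) mod 360 = 171°
S and L unchanged.
= HSL(171°, 45%, 88%)


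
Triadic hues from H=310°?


Triadic: equally spaced at 120° intervals
H1 = 310°
H2 = (310 + 120) mod 360 = 70°
H3 = (310 + 240) mod 360 = 190°
Triadic = 310°, 70°, 190°


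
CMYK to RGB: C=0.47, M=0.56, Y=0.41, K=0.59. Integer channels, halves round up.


R = 255 × (1-C) × (1-K) = 255 × 0.53 × 0.41 = 55.4115 → 55
G = 255 × (1-M) × (1-K) = 255 × 0.44 × 0.41 = 46.002 → 46
B = 255 × (1-Y) × (1-K) = 255 × 0.59 × 0.41 = 61.6845 → 62
= RGB(55, 46, 62)


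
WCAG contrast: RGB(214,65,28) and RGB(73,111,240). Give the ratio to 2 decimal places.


Linearize each sRGB channel c=v/255: c/12.92 if c ≤ 0.04045 else ((c+0.055)/1.055)^2.4
L = 0.2126×R_lin + 0.7152×G_lin + 0.0722×B_lin
Color 1 (214,65,28):
  R=214: 214/255≈0.8392 > 0.04045 → ((0.8392+0.055)/1.055)^2.4 ≈ 0.67244
  G=65: 65/255≈0.2549 > 0.04045 → ((0.2549+0.055)/1.055)^2.4 ≈ 0.05286
  B=28: 28/255≈0.1098 > 0.04045 → ((0.1098+0.055)/1.055)^2.4 ≈ 0.01161
  L1 = 0.2126×0.67244 + 0.7152×0.05286 + 0.0722×0.01161 ≈ 0.18161
Color 2 (73,111,240):
  R=73: 73/255≈0.2863 > 0.04045 → ((0.2863+0.055)/1.055)^2.4 ≈ 0.06663
  G=111: 111/255≈0.4353 > 0.04045 → ((0.4353+0.055)/1.055)^2.4 ≈ 0.15896
  B=240: 240/255≈0.9412 > 0.04045 → ((0.9412+0.055)/1.055)^2.4 ≈ 0.87137
  L2 = 0.2126×0.06663 + 0.7152×0.15896 + 0.0722×0.87137 ≈ 0.19077
Lighter = 0.19077, Darker = 0.18161
Ratio = (L_lighter + 0.05) / (L_darker + 0.05)
Ratio = (0.19077 + 0.05) / (0.18161 + 0.05) = 0.24077 / 0.23161 ≈ 1.0396
Ratio ≈ 1.04:1


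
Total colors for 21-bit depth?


Colors = 2^bits = 2^21
= 2,097,152 colors


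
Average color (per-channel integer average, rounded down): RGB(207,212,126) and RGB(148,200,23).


Midpoint: each channel = ⌊(C₁+C₂)/2⌋
R: ⌊(207+148)/2⌋ = 177
G: ⌊(212+200)/2⌋ = 206
B: ⌊(126+23)/2⌋ = 74
= RGB(177, 206, 74)


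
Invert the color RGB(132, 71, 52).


Invert: (255-R, 255-G, 255-B)
R: 255-132 = 123
G: 255-71 = 184
B: 255-52 = 203
= RGB(123, 184, 203)


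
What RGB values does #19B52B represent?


19 → 25 (R)
B5 → 181 (G)
2B → 43 (B)
= RGB(25, 181, 43)


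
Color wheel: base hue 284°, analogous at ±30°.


Base hue: 284°
Left analog: (284 - 30) mod 360 = 254°
Right analog: (284 + 30) mod 360 = 314°
Analogous hues = 254° and 314°


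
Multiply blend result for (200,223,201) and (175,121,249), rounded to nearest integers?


Multiply: C = A×B/255, rounded to nearest integer
R: 200×175/255 = 35000/255 ≈ 137.255 → 137
G: 223×121/255 = 26983/255 ≈ 105.816 → 106
B: 201×249/255 = 50049/255 ≈ 196.271 → 196
= RGB(137, 106, 196)


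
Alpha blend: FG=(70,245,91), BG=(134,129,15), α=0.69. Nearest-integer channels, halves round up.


C = α×F + (1-α)×B, with 1-α = 0.31
R: 0.69×70 + 0.31×134 = 48.30 + 41.54 = 89.84 → 90
G: 0.69×245 + 0.31×129 = 169.05 + 39.99 = 209.04 → 209
B: 0.69×91 + 0.31×15 = 62.79 + 4.65 = 67.44 → 67
= RGB(90, 209, 67)


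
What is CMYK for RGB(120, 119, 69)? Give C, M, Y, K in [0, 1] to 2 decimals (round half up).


R'=120/255≈0.4706, G'=119/255≈0.4667, B'=69/255≈0.2706
K = 1 - max(R',G',B') = 1 - 120/255 = 135/255 = 0.52941… → 0.53
(1-R'-K)/(1-K) simplifies to (max-R)/max with max = 120:
C = (120-120)/120 = 0/120 = 0 → 0.00
M = (120-119)/120 = 1/120 = 0.00833… → 0.01
Y = (120-69)/120 = 51/120 = 0.425 → 0.43
= CMYK(0.00, 0.01, 0.43, 0.53)


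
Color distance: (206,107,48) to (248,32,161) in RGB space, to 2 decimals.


d = √[(R₁-R₂)² + (G₁-G₂)² + (B₁-B₂)²]
d = √[(206-248)² + (107-32)² + (48-161)²]
d = √[1764 + 5625 + 12769]
d = √20158
d ≈ 141.98


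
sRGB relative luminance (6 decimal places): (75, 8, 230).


Linearize each channel (sRGB transfer function): c = v/255; c_lin = c/12.92 if c ≤ 0.04045, else ((c+0.055)/1.055)^2.4
  R: 75/255 ≈ 0.294118 > 0.04045 → ((0.294118+0.055)/1.055)^2.4 ≈ 0.070360
  G: 8/255 ≈ 0.031373 ≤ 0.04045 → 0.031373/12.92 ≈ 0.002428
  B: 230/255 ≈ 0.901961 > 0.04045 → ((0.901961+0.055)/1.055)^2.4 ≈ 0.791298
R_lin = 0.070360, G_lin = 0.002428, B_lin = 0.791298
L = 0.2126×R + 0.7152×G + 0.0722×B
L = 0.2126×0.070360 + 0.7152×0.002428 + 0.0722×0.791298
L ≈ 0.073827


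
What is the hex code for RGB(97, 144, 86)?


R = 97 → 61 (hex)
G = 144 → 90 (hex)
B = 86 → 56 (hex)
Hex = #619056


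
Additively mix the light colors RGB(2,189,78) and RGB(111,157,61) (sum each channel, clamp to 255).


Additive: each channel = min(255, C₁+C₂)
R: 2+111 = 113 → 113
G: 189+157 = 346 → 255
B: 78+61 = 139 → 139
= RGB(113, 255, 139)


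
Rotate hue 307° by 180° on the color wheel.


New hue = (H + rotation) mod 360
New hue = (307 + 180) mod 360
= 487 mod 360
= 127°


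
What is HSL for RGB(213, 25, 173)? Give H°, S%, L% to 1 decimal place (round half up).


Normalize: R'=213/255≈0.8353, G'=25/255≈0.0980, B'=173/255≈0.6784
Max=213/255, Min=25/255, Δ=Max-Min=188/255
L = (Max+Min)/2 = (213+25)/510 = 238/510 = 0.46666… → L = 46.7%
L ≤ 0.5 → S = Δ/(Max+Min) = 188/(213+25) = 188/238 = 0.78991… → S = 79.0%
(the 1/255 factors cancel in S and H, so raw channel differences can be used)
Max is R' → H = 60 × (((G-B)/Δ) mod 6) = 60 × (((25-173)/188) mod 6)
  (-148)/188 = -0.7872…; negative, so add 6 → 5.2127…
  H = 60 × 5.2127… = 312.765…° → H = 312.8°
= HSL(312.8°, 79.0%, 46.7%)


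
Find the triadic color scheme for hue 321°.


Triadic: equally spaced at 120° intervals
H1 = 321°
H2 = (321 + 120) mod 360 = 81°
H3 = (321 + 240) mod 360 = 201°
Triadic = 321°, 81°, 201°


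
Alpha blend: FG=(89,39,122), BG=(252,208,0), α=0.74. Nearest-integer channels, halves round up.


C = α×F + (1-α)×B, with 1-α = 0.26
R: 0.74×89 + 0.26×252 = 65.86 + 65.52 = 131.38 → 131
G: 0.74×39 + 0.26×208 = 28.86 + 54.08 = 82.94 → 83
B: 0.74×122 + 0.26×0 = 90.28 + 0.00 = 90.28 → 90
= RGB(131, 83, 90)


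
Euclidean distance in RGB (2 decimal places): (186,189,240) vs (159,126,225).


d = √[(R₁-R₂)² + (G₁-G₂)² + (B₁-B₂)²]
d = √[(186-159)² + (189-126)² + (240-225)²]
d = √[729 + 3969 + 225]
d = √4923
d ≈ 70.16


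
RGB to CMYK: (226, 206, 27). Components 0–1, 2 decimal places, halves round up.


R'=226/255≈0.8863, G'=206/255≈0.8078, B'=27/255≈0.1059
K = 1 - max(R',G',B') = 1 - 226/255 = 29/255 = 0.11372… → 0.11
(1-R'-K)/(1-K) simplifies to (max-R)/max with max = 226:
C = (226-226)/226 = 0/226 = 0 → 0.00
M = (226-206)/226 = 20/226 = 0.08849… → 0.09
Y = (226-27)/226 = 199/226 = 0.88053… → 0.88
= CMYK(0.00, 0.09, 0.88, 0.11)


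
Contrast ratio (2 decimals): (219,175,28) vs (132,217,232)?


Linearize each sRGB channel c=v/255: c/12.92 if c ≤ 0.04045 else ((c+0.055)/1.055)^2.4
L = 0.2126×R_lin + 0.7152×G_lin + 0.0722×B_lin
Color 1 (219,175,28):
  R=219: 219/255≈0.8588 > 0.04045 → ((0.8588+0.055)/1.055)^2.4 ≈ 0.70838
  G=175: 175/255≈0.6863 > 0.04045 → ((0.6863+0.055)/1.055)^2.4 ≈ 0.42869
  B=28: 28/255≈0.1098 > 0.04045 → ((0.1098+0.055)/1.055)^2.4 ≈ 0.01161
  L1 = 0.2126×0.70838 + 0.7152×0.42869 + 0.0722×0.01161 ≈ 0.45804
Color 2 (132,217,232):
  R=132: 132/255≈0.5176 > 0.04045 → ((0.5176+0.055)/1.055)^2.4 ≈ 0.23074
  G=217: 217/255≈0.8510 > 0.04045 → ((0.8510+0.055)/1.055)^2.4 ≈ 0.69387
  B=232: 232/255≈0.9098 > 0.04045 → ((0.9098+0.055)/1.055)^2.4 ≈ 0.80695
  L2 = 0.2126×0.23074 + 0.7152×0.69387 + 0.0722×0.80695 ≈ 0.60357
Lighter = 0.60357, Darker = 0.45804
Ratio = (L_lighter + 0.05) / (L_darker + 0.05)
Ratio = (0.60357 + 0.05) / (0.45804 + 0.05) = 0.65357 / 0.50804 ≈ 1.2865
Ratio ≈ 1.29:1


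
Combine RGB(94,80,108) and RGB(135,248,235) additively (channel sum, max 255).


Additive: each channel = min(255, C₁+C₂)
R: 94+135 = 229 → 229
G: 80+248 = 328 → 255
B: 108+235 = 343 → 255
= RGB(229, 255, 255)


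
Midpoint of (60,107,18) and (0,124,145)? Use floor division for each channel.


Midpoint: each channel = ⌊(C₁+C₂)/2⌋
R: ⌊(60+0)/2⌋ = 30
G: ⌊(107+124)/2⌋ = 115
B: ⌊(18+145)/2⌋ = 81
= RGB(30, 115, 81)


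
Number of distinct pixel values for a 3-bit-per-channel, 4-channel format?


Total bits = 3 bits/channel × 4 channels = 12 bits
Distinct pixel values = 2^12
= 4,096 pixel values


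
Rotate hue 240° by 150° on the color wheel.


New hue = (H + rotation) mod 360
New hue = (240 + 150) mod 360
= 390 mod 360
= 30°


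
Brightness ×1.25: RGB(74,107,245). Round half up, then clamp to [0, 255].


Multiply each channel by 1.25, round half up, clamp to [0, 255]
R: 74×1.25 = 92.5 → round → 93
G: 107×1.25 = 133.75 → round → 134
B: 245×1.25 = 306.25 → round → 306 → clamp → 255
= RGB(93, 134, 255)


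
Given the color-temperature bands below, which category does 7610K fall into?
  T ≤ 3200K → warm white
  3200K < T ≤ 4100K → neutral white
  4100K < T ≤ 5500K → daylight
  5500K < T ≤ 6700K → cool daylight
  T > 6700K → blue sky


Temperature: 7610K
7610K > 6700K → blue sky
Classification: blue sky


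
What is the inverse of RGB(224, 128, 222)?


Invert: (255-R, 255-G, 255-B)
R: 255-224 = 31
G: 255-128 = 127
B: 255-222 = 33
= RGB(31, 127, 33)


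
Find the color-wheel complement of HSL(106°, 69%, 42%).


Complement = opposite side of color wheel = hue + 180°
H' = (106 + 180) mod 360 = 286°
S and L unchanged.
= HSL(286°, 69%, 42%)


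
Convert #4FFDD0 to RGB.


4F → 79 (R)
FD → 253 (G)
D0 → 208 (B)
= RGB(79, 253, 208)


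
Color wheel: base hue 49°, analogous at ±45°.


Base hue: 49°
Left analog: (49 - 45) mod 360 = 4°
Right analog: (49 + 45) mod 360 = 94°
Analogous hues = 4° and 94°


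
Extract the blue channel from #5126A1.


Color: #5126A1
R = 51 = 81
G = 26 = 38
B = A1 = 161
Blue = 161


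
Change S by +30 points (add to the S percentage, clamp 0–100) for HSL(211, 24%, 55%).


Original S = 24%
Adjustment = +30 percentage points
New S = 24 + (30) = 54
Clamp to [0, 100] → 54
= HSL(211°, 54%, 55%)


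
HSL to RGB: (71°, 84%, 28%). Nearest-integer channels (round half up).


H=71°, S=0.84, L=0.28
C = (1-|2L-1|)×S = (1-|-0.44|)×0.84 = 0.4704
H' = H/60 = 71/60 ≈ 1.1833; X = C×(1-|H' mod 2 - 1|) = 0.38416
m = L - C/2 = 0.28 - 0.2352 = 0.0448
Sector ⌊H'⌋ = 1 → (R',G',B') = (0.38416, 0.4704, 0.0)
RGB = ((R'+m)×255, (G'+m)×255, (B'+m)×255) = (109.3848, 131.376, 11.424)
Round half up → RGB(109, 131, 11)


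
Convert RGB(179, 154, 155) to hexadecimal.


R = 179 → B3 (hex)
G = 154 → 9A (hex)
B = 155 → 9B (hex)
Hex = #B39A9B


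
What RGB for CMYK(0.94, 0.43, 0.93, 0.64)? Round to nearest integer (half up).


R = 255 × (1-C) × (1-K) = 255 × 0.06 × 0.36 = 5.508 → 6
G = 255 × (1-M) × (1-K) = 255 × 0.57 × 0.36 = 52.326 → 52
B = 255 × (1-Y) × (1-K) = 255 × 0.07 × 0.36 = 6.426 → 6
= RGB(6, 52, 6)


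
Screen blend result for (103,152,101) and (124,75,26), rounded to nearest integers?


Screen: C = 255 - (255-A)×(255-B)/255, rounded to nearest integer
R: 255 - (255-103)×(255-124)/255 = 255 - 19912/255 ≈ 255 - 78.086 = 176.914 → 177
G: 255 - (255-152)×(255-75)/255 = 255 - 18540/255 ≈ 255 - 72.706 = 182.294 → 182
B: 255 - (255-101)×(255-26)/255 = 255 - 35266/255 ≈ 255 - 138.298 = 116.702 → 117
= RGB(177, 182, 117)


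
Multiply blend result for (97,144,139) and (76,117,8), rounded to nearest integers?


Multiply: C = A×B/255, rounded to nearest integer
R: 97×76/255 = 7372/255 ≈ 28.910 → 29
G: 144×117/255 = 16848/255 ≈ 66.071 → 66
B: 139×8/255 = 1112/255 ≈ 4.361 → 4
= RGB(29, 66, 4)


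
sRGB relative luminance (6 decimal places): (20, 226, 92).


Linearize each channel (sRGB transfer function): c = v/255; c_lin = c/12.92 if c ≤ 0.04045, else ((c+0.055)/1.055)^2.4
  R: 20/255 ≈ 0.078431 > 0.04045 → ((0.078431+0.055)/1.055)^2.4 ≈ 0.006995
  G: 226/255 ≈ 0.886275 > 0.04045 → ((0.886275+0.055)/1.055)^2.4 ≈ 0.760525
  B: 92/255 ≈ 0.360784 > 0.04045 → ((0.360784+0.055)/1.055)^2.4 ≈ 0.107023
R_lin = 0.006995, G_lin = 0.760525, B_lin = 0.107023
L = 0.2126×R + 0.7152×G + 0.0722×B
L = 0.2126×0.006995 + 0.7152×0.760525 + 0.0722×0.107023
L ≈ 0.553141


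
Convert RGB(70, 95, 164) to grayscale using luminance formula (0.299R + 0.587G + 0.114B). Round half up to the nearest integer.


Gray = 0.299×R + 0.587×G + 0.114×B
Gray = 0.299×70 + 0.587×95 + 0.114×164
Gray = 20.930 + 55.765 + 18.696
Gray = 95.391 → round half up → 95
Gray = 95


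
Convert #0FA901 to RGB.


0F → 15 (R)
A9 → 169 (G)
01 → 1 (B)
= RGB(15, 169, 1)


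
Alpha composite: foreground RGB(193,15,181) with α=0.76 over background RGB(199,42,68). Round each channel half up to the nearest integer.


C = α×F + (1-α)×B, with 1-α = 0.24
R: 0.76×193 + 0.24×199 = 146.68 + 47.76 = 194.44 → 194
G: 0.76×15 + 0.24×42 = 11.40 + 10.08 = 21.48 → 21
B: 0.76×181 + 0.24×68 = 137.56 + 16.32 = 153.88 → 154
= RGB(194, 21, 154)


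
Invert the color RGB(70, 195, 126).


Invert: (255-R, 255-G, 255-B)
R: 255-70 = 185
G: 255-195 = 60
B: 255-126 = 129
= RGB(185, 60, 129)


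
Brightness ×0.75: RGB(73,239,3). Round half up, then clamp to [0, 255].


Multiply each channel by 0.75, round half up, clamp to [0, 255]
R: 73×0.75 = 54.75 → round → 55
G: 239×0.75 = 179.25 → round → 179
B: 3×0.75 = 2.25 → round → 2
= RGB(55, 179, 2)


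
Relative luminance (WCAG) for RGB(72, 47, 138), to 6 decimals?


Linearize each channel (sRGB transfer function): c = v/255; c_lin = c/12.92 if c ≤ 0.04045, else ((c+0.055)/1.055)^2.4
  R: 72/255 ≈ 0.282353 > 0.04045 → ((0.282353+0.055)/1.055)^2.4 ≈ 0.064803
  G: 47/255 ≈ 0.184314 > 0.04045 → ((0.184314+0.055)/1.055)^2.4 ≈ 0.028426
  B: 138/255 ≈ 0.541176 > 0.04045 → ((0.541176+0.055)/1.055)^2.4 ≈ 0.254152
R_lin = 0.064803, G_lin = 0.028426, B_lin = 0.254152
L = 0.2126×R + 0.7152×G + 0.0722×B
L = 0.2126×0.064803 + 0.7152×0.028426 + 0.0722×0.254152
L ≈ 0.052457


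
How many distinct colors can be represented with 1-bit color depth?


Colors = 2^bits = 2^1
= 2 colors


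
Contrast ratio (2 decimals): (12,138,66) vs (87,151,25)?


Linearize each sRGB channel c=v/255: c/12.92 if c ≤ 0.04045 else ((c+0.055)/1.055)^2.4
L = 0.2126×R_lin + 0.7152×G_lin + 0.0722×B_lin
Color 1 (12,138,66):
  R=12: 12/255≈0.0471 > 0.04045 → ((0.0471+0.055)/1.055)^2.4 ≈ 0.00368
  G=138: 138/255≈0.5412 > 0.04045 → ((0.5412+0.055)/1.055)^2.4 ≈ 0.25415
  B=66: 66/255≈0.2588 > 0.04045 → ((0.2588+0.055)/1.055)^2.4 ≈ 0.05448
  L1 = 0.2126×0.00368 + 0.7152×0.25415 + 0.0722×0.05448 ≈ 0.18648
Color 2 (87,151,25):
  R=87: 87/255≈0.3412 > 0.04045 → ((0.3412+0.055)/1.055)^2.4 ≈ 0.09531
  G=151: 151/255≈0.5922 > 0.04045 → ((0.5922+0.055)/1.055)^2.4 ≈ 0.30947
  B=25: 25/255≈0.0980 > 0.04045 → ((0.0980+0.055)/1.055)^2.4 ≈ 0.00972
  L2 = 0.2126×0.09531 + 0.7152×0.30947 + 0.0722×0.00972 ≈ 0.24230
Lighter = 0.24230, Darker = 0.18648
Ratio = (L_lighter + 0.05) / (L_darker + 0.05)
Ratio = (0.24230 + 0.05) / (0.18648 + 0.05) = 0.29230 / 0.23648 ≈ 1.2360
Ratio ≈ 1.24:1


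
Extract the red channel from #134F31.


Color: #134F31
R = 13 = 19
G = 4F = 79
B = 31 = 49
Red = 19


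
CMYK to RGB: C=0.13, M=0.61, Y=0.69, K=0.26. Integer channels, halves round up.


R = 255 × (1-C) × (1-K) = 255 × 0.87 × 0.74 = 164.169 → 164
G = 255 × (1-M) × (1-K) = 255 × 0.39 × 0.74 = 73.593 → 74
B = 255 × (1-Y) × (1-K) = 255 × 0.31 × 0.74 = 58.497 → 58
= RGB(164, 74, 58)


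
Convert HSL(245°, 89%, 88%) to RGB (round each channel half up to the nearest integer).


H=245°, S=0.89, L=0.88
C = (1-|2L-1|)×S = (1-|0.76|)×0.89 = 0.2136
H' = H/60 = 245/60 ≈ 4.0833; X = C×(1-|H' mod 2 - 1|) = 0.0178
m = L - C/2 = 0.88 - 0.1068 = 0.7732
Sector ⌊H'⌋ = 4 → (R',G',B') = (0.0178, 0.0, 0.2136)
RGB = ((R'+m)×255, (G'+m)×255, (B'+m)×255) = (201.705, 197.166, 251.634)
Round half up → RGB(202, 197, 252)


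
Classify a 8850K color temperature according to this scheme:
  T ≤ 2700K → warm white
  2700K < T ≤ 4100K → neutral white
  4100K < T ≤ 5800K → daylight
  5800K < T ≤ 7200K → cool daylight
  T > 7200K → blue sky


Temperature: 8850K
8850K > 7200K → blue sky
Classification: blue sky


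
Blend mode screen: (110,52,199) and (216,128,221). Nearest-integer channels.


Screen: C = 255 - (255-A)×(255-B)/255, rounded to nearest integer
R: 255 - (255-110)×(255-216)/255 = 255 - 5655/255 ≈ 255 - 22.176 = 232.824 → 233
G: 255 - (255-52)×(255-128)/255 = 255 - 25781/255 ≈ 255 - 101.102 = 153.898 → 154
B: 255 - (255-199)×(255-221)/255 = 255 - 1904/255 ≈ 255 - 7.467 = 247.533 → 248
= RGB(233, 154, 248)


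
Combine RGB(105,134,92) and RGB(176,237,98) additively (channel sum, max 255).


Additive: each channel = min(255, C₁+C₂)
R: 105+176 = 281 → 255
G: 134+237 = 371 → 255
B: 92+98 = 190 → 190
= RGB(255, 255, 190)


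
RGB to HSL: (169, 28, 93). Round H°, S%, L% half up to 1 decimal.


Normalize: R'=169/255≈0.6627, G'=28/255≈0.1098, B'=93/255≈0.3647
Max=169/255, Min=28/255, Δ=Max-Min=141/255
L = (Max+Min)/2 = (169+28)/510 = 197/510 = 0.38627… → L = 38.6%
L ≤ 0.5 → S = Δ/(Max+Min) = 141/(169+28) = 141/197 = 0.71573… → S = 71.6%
(the 1/255 factors cancel in S and H, so raw channel differences can be used)
Max is R' → H = 60 × (((G-B)/Δ) mod 6) = 60 × (((28-93)/141) mod 6)
  (-65)/141 = -0.4609…; negative, so add 6 → 5.5390…
  H = 60 × 5.5390… = 332.340…° → H = 332.3°
= HSL(332.3°, 71.6%, 38.6%)


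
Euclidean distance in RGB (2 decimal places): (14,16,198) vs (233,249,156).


d = √[(R₁-R₂)² + (G₁-G₂)² + (B₁-B₂)²]
d = √[(14-233)² + (16-249)² + (198-156)²]
d = √[47961 + 54289 + 1764]
d = √104014
d ≈ 322.51


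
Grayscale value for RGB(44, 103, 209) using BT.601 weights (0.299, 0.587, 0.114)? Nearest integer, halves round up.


Gray = 0.299×R + 0.587×G + 0.114×B
Gray = 0.299×44 + 0.587×103 + 0.114×209
Gray = 13.156 + 60.461 + 23.826
Gray = 97.443 → round half up → 97
Gray = 97


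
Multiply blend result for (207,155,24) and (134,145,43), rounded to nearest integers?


Multiply: C = A×B/255, rounded to nearest integer
R: 207×134/255 = 27738/255 ≈ 108.776 → 109
G: 155×145/255 = 22475/255 ≈ 88.137 → 88
B: 24×43/255 = 1032/255 ≈ 4.047 → 4
= RGB(109, 88, 4)


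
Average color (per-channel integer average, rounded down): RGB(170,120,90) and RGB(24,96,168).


Midpoint: each channel = ⌊(C₁+C₂)/2⌋
R: ⌊(170+24)/2⌋ = 97
G: ⌊(120+96)/2⌋ = 108
B: ⌊(90+168)/2⌋ = 129
= RGB(97, 108, 129)


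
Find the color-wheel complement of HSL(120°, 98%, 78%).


Complement = opposite side of color wheel = hue + 180°
H' = (120 + 180) mod 360 = 300°
S and L unchanged.
= HSL(300°, 98%, 78%)


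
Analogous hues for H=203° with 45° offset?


Base hue: 203°
Left analog: (203 - 45) mod 360 = 158°
Right analog: (203 + 45) mod 360 = 248°
Analogous hues = 158° and 248°


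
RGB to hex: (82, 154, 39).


R = 82 → 52 (hex)
G = 154 → 9A (hex)
B = 39 → 27 (hex)
Hex = #529A27


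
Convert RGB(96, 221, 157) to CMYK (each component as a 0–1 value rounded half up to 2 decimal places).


R'=96/255≈0.3765, G'=221/255≈0.8667, B'=157/255≈0.6157
K = 1 - max(R',G',B') = 1 - 221/255 = 34/255 = 0.13333… → 0.13
(1-R'-K)/(1-K) simplifies to (max-R)/max with max = 221:
C = (221-96)/221 = 125/221 = 0.56561… → 0.57
M = (221-221)/221 = 0/221 = 0 → 0.00
Y = (221-157)/221 = 64/221 = 0.28959… → 0.29
= CMYK(0.57, 0.00, 0.29, 0.13)


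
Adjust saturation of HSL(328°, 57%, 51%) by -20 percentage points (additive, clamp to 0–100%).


Original S = 57%
Adjustment = -20 percentage points
New S = 57 + (-20) = 37
Clamp to [0, 100] → 37
= HSL(328°, 37%, 51%)


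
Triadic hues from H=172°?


Triadic: equally spaced at 120° intervals
H1 = 172°
H2 = (172 + 120) mod 360 = 292°
H3 = (172 + 240) mod 360 = 52°
Triadic = 172°, 292°, 52°


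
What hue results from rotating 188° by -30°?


New hue = (H + rotation) mod 360
New hue = (188 -30) mod 360
= 158 mod 360
= 158°


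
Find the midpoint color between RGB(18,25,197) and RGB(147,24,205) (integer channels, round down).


Midpoint: each channel = ⌊(C₁+C₂)/2⌋
R: ⌊(18+147)/2⌋ = 82
G: ⌊(25+24)/2⌋ = 24
B: ⌊(197+205)/2⌋ = 201
= RGB(82, 24, 201)


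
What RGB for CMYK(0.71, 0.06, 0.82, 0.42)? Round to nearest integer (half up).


R = 255 × (1-C) × (1-K) = 255 × 0.29 × 0.58 = 42.891 → 43
G = 255 × (1-M) × (1-K) = 255 × 0.94 × 0.58 = 139.026 → 139
B = 255 × (1-Y) × (1-K) = 255 × 0.18 × 0.58 = 26.622 → 27
= RGB(43, 139, 27)


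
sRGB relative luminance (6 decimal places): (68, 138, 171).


Linearize each channel (sRGB transfer function): c = v/255; c_lin = c/12.92 if c ≤ 0.04045, else ((c+0.055)/1.055)^2.4
  R: 68/255 ≈ 0.266667 > 0.04045 → ((0.266667+0.055)/1.055)^2.4 ≈ 0.057805
  G: 138/255 ≈ 0.541176 > 0.04045 → ((0.541176+0.055)/1.055)^2.4 ≈ 0.254152
  B: 171/255 ≈ 0.670588 > 0.04045 → ((0.670588+0.055)/1.055)^2.4 ≈ 0.407240
R_lin = 0.057805, G_lin = 0.254152, B_lin = 0.407240
L = 0.2126×R + 0.7152×G + 0.0722×B
L = 0.2126×0.057805 + 0.7152×0.254152 + 0.0722×0.407240
L ≈ 0.223462


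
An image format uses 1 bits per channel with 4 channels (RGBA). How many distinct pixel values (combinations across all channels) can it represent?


Total bits = 1 bits/channel × 4 channels = 4 bits
Distinct pixel values = 2^4
= 16 pixel values


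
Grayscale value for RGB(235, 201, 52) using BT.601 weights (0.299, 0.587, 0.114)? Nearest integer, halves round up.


Gray = 0.299×R + 0.587×G + 0.114×B
Gray = 0.299×235 + 0.587×201 + 0.114×52
Gray = 70.265 + 117.987 + 5.928
Gray = 194.180 → round half up → 194
Gray = 194


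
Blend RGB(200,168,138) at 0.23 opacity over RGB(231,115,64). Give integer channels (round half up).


C = α×F + (1-α)×B, with 1-α = 0.77
R: 0.23×200 + 0.77×231 = 46.00 + 177.87 = 223.87 → 224
G: 0.23×168 + 0.77×115 = 38.64 + 88.55 = 127.19 → 127
B: 0.23×138 + 0.77×64 = 31.74 + 49.28 = 81.02 → 81
= RGB(224, 127, 81)


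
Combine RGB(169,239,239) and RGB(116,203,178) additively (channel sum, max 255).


Additive: each channel = min(255, C₁+C₂)
R: 169+116 = 285 → 255
G: 239+203 = 442 → 255
B: 239+178 = 417 → 255
= RGB(255, 255, 255)


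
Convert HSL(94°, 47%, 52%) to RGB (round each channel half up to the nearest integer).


H=94°, S=0.47, L=0.52
C = (1-|2L-1|)×S = (1-|0.04|)×0.47 = 0.4512
H' = H/60 = 94/60 ≈ 1.5667; X = C×(1-|H' mod 2 - 1|) = 0.19552
m = L - C/2 = 0.52 - 0.2256 = 0.2944
Sector ⌊H'⌋ = 1 → (R',G',B') = (0.19552, 0.4512, 0.0)
RGB = ((R'+m)×255, (G'+m)×255, (B'+m)×255) = (124.9296, 190.128, 75.072)
Round half up → RGB(125, 190, 75)


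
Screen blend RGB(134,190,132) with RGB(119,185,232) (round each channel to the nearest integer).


Screen: C = 255 - (255-A)×(255-B)/255, rounded to nearest integer
R: 255 - (255-134)×(255-119)/255 = 255 - 16456/255 ≈ 255 - 64.533 = 190.467 → 190
G: 255 - (255-190)×(255-185)/255 = 255 - 4550/255 ≈ 255 - 17.843 = 237.157 → 237
B: 255 - (255-132)×(255-232)/255 = 255 - 2829/255 ≈ 255 - 11.094 = 243.906 → 244
= RGB(190, 237, 244)


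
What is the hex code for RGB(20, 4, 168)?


R = 20 → 14 (hex)
G = 4 → 04 (hex)
B = 168 → A8 (hex)
Hex = #1404A8


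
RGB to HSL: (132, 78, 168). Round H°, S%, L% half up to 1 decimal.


Normalize: R'=132/255≈0.5176, G'=78/255≈0.3059, B'=168/255≈0.6588
Max=168/255, Min=78/255, Δ=Max-Min=90/255
L = (Max+Min)/2 = (168+78)/510 = 246/510 = 0.48235… → L = 48.2%
L ≤ 0.5 → S = Δ/(Max+Min) = 90/(168+78) = 90/246 = 0.36585… → S = 36.6%
(the 1/255 factors cancel in S and H, so raw channel differences can be used)
Max is B' → H = 60 × ((R-G)/Δ + 4) = 60 × ((132-78)/90 + 4)
  54/90 + 4 = 0.6 + 4 = 4.6
  H = 60 × 4.6 = 276° → H = 276.0°
= HSL(276.0°, 36.6%, 48.2%)


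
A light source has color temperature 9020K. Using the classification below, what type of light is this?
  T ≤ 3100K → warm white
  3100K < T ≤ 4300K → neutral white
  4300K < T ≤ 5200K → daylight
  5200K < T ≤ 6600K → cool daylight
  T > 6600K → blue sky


Temperature: 9020K
9020K > 6600K → blue sky
Classification: blue sky


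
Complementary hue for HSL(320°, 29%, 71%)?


Complement = opposite side of color wheel = hue + 180°
H' = (320 + 180) mod 360 = 140°
S and L unchanged.
= HSL(140°, 29%, 71%)


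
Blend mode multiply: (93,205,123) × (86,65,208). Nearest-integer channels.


Multiply: C = A×B/255, rounded to nearest integer
R: 93×86/255 = 7998/255 ≈ 31.365 → 31
G: 205×65/255 = 13325/255 ≈ 52.255 → 52
B: 123×208/255 = 25584/255 ≈ 100.329 → 100
= RGB(31, 52, 100)


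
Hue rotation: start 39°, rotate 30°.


New hue = (H + rotation) mod 360
New hue = (39 + 30) mod 360
= 69 mod 360
= 69°


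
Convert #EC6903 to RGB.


EC → 236 (R)
69 → 105 (G)
03 → 3 (B)
= RGB(236, 105, 3)


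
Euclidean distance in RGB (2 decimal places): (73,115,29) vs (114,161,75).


d = √[(R₁-R₂)² + (G₁-G₂)² + (B₁-B₂)²]
d = √[(73-114)² + (115-161)² + (29-75)²]
d = √[1681 + 2116 + 2116]
d = √5913
d ≈ 76.90


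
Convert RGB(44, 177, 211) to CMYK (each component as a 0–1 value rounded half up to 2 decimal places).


R'=44/255≈0.1725, G'=177/255≈0.6941, B'=211/255≈0.8275
K = 1 - max(R',G',B') = 1 - 211/255 = 44/255 = 0.17254… → 0.17
(1-R'-K)/(1-K) simplifies to (max-R)/max with max = 211:
C = (211-44)/211 = 167/211 = 0.79146… → 0.79
M = (211-177)/211 = 34/211 = 0.16113… → 0.16
Y = (211-211)/211 = 0/211 = 0 → 0.00
= CMYK(0.79, 0.16, 0.00, 0.17)


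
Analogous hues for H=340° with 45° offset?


Base hue: 340°
Left analog: (340 - 45) mod 360 = 295°
Right analog: (340 + 45) mod 360 = 25°
Analogous hues = 295° and 25°


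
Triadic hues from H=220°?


Triadic: equally spaced at 120° intervals
H1 = 220°
H2 = (220 + 120) mod 360 = 340°
H3 = (220 + 240) mod 360 = 100°
Triadic = 220°, 340°, 100°


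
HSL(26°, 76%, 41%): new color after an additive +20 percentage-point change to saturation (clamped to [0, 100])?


Original S = 76%
Adjustment = +20 percentage points
New S = 76 + (20) = 96
Clamp to [0, 100] → 96
= HSL(26°, 96%, 41%)


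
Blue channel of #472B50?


Color: #472B50
R = 47 = 71
G = 2B = 43
B = 50 = 80
Blue = 80


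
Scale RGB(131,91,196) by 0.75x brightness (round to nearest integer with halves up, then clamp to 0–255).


Multiply each channel by 0.75, round half up, clamp to [0, 255]
R: 131×0.75 = 98.25 → round → 98
G: 91×0.75 = 68.25 → round → 68
B: 196×0.75 = 147
= RGB(98, 68, 147)


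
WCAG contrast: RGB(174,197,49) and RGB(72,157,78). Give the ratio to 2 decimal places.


Linearize each sRGB channel c=v/255: c/12.92 if c ≤ 0.04045 else ((c+0.055)/1.055)^2.4
L = 0.2126×R_lin + 0.7152×G_lin + 0.0722×B_lin
Color 1 (174,197,49):
  R=174: 174/255≈0.6824 > 0.04045 → ((0.6824+0.055)/1.055)^2.4 ≈ 0.42327
  G=197: 197/255≈0.7725 > 0.04045 → ((0.7725+0.055)/1.055)^2.4 ≈ 0.55834
  B=49: 49/255≈0.1922 > 0.04045 → ((0.1922+0.055)/1.055)^2.4 ≈ 0.03071
  L1 = 0.2126×0.42327 + 0.7152×0.55834 + 0.0722×0.03071 ≈ 0.49153
Color 2 (72,157,78):
  R=72: 72/255≈0.2824 > 0.04045 → ((0.2824+0.055)/1.055)^2.4 ≈ 0.06480
  G=157: 157/255≈0.6157 > 0.04045 → ((0.6157+0.055)/1.055)^2.4 ≈ 0.33716
  B=78: 78/255≈0.3059 > 0.04045 → ((0.3059+0.055)/1.055)^2.4 ≈ 0.07619
  L2 = 0.2126×0.06480 + 0.7152×0.33716 + 0.0722×0.07619 ≈ 0.26042
Lighter = 0.49153, Darker = 0.26042
Ratio = (L_lighter + 0.05) / (L_darker + 0.05)
Ratio = (0.49153 + 0.05) / (0.26042 + 0.05) = 0.54153 / 0.31042 ≈ 1.7445
Ratio ≈ 1.74:1


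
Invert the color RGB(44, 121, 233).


Invert: (255-R, 255-G, 255-B)
R: 255-44 = 211
G: 255-121 = 134
B: 255-233 = 22
= RGB(211, 134, 22)


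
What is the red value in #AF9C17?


Color: #AF9C17
R = AF = 175
G = 9C = 156
B = 17 = 23
Red = 175


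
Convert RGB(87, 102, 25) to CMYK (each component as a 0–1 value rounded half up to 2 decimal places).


R'=87/255≈0.3412, G'=102/255≈0.4000, B'=25/255≈0.0980
K = 1 - max(R',G',B') = 1 - 102/255 = 153/255 = 0.6 → 0.60
(1-R'-K)/(1-K) simplifies to (max-R)/max with max = 102:
C = (102-87)/102 = 15/102 = 0.14705… → 0.15
M = (102-102)/102 = 0/102 = 0 → 0.00
Y = (102-25)/102 = 77/102 = 0.75490… → 0.75
= CMYK(0.15, 0.00, 0.75, 0.60)


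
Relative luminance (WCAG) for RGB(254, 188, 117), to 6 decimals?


Linearize each channel (sRGB transfer function): c = v/255; c_lin = c/12.92 if c ≤ 0.04045, else ((c+0.055)/1.055)^2.4
  R: 254/255 ≈ 0.996078 > 0.04045 → ((0.996078+0.055)/1.055)^2.4 ≈ 0.991102
  G: 188/255 ≈ 0.737255 > 0.04045 → ((0.737255+0.055)/1.055)^2.4 ≈ 0.502886
  B: 117/255 ≈ 0.458824 > 0.04045 → ((0.458824+0.055)/1.055)^2.4 ≈ 0.177888
R_lin = 0.991102, G_lin = 0.502886, B_lin = 0.177888
L = 0.2126×R + 0.7152×G + 0.0722×B
L = 0.2126×0.991102 + 0.7152×0.502886 + 0.0722×0.177888
L ≈ 0.583216


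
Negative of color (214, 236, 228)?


Invert: (255-R, 255-G, 255-B)
R: 255-214 = 41
G: 255-236 = 19
B: 255-228 = 27
= RGB(41, 19, 27)


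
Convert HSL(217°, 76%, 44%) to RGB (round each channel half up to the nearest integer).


H=217°, S=0.76, L=0.44
C = (1-|2L-1|)×S = (1-|-0.12|)×0.76 = 0.6688
H' = H/60 = 217/60 ≈ 3.6167; X = C×(1-|H' mod 2 - 1|) ≈ 0.2564
m = L - C/2 = 0.44 - 0.3344 = 0.1056
Sector ⌊H'⌋ = 3 → (R',G',B') = (0.0, ≈0.2564, 0.6688)
RGB = ((R'+m)×255, (G'+m)×255, (B'+m)×255) = (26.928, 92.3032, 197.472)
Round half up → RGB(27, 92, 197)


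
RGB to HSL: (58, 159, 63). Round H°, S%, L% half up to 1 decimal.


Normalize: R'=58/255≈0.2275, G'=159/255≈0.6235, B'=63/255≈0.2471
Max=159/255, Min=58/255, Δ=Max-Min=101/255
L = (Max+Min)/2 = (159+58)/510 = 217/510 = 0.42549… → L = 42.5%
L ≤ 0.5 → S = Δ/(Max+Min) = 101/(159+58) = 101/217 = 0.46543… → S = 46.5%
(the 1/255 factors cancel in S and H, so raw channel differences can be used)
Max is G' → H = 60 × ((B-R)/Δ + 2) = 60 × ((63-58)/101 + 2)
  5/101 + 2 = 0.0495… + 2 = 2.0495…
  H = 60 × 2.0495… = 122.970…° → H = 123.0°
= HSL(123.0°, 46.5%, 42.5%)


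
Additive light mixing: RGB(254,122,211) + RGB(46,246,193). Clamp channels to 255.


Additive: each channel = min(255, C₁+C₂)
R: 254+46 = 300 → 255
G: 122+246 = 368 → 255
B: 211+193 = 404 → 255
= RGB(255, 255, 255)


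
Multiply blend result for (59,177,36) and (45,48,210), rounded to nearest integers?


Multiply: C = A×B/255, rounded to nearest integer
R: 59×45/255 = 2655/255 ≈ 10.412 → 10
G: 177×48/255 = 8496/255 ≈ 33.318 → 33
B: 36×210/255 = 7560/255 ≈ 29.647 → 30
= RGB(10, 33, 30)


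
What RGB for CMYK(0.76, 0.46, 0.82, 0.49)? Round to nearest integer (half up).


R = 255 × (1-C) × (1-K) = 255 × 0.24 × 0.51 = 31.212 → 31
G = 255 × (1-M) × (1-K) = 255 × 0.54 × 0.51 = 70.227 → 70
B = 255 × (1-Y) × (1-K) = 255 × 0.18 × 0.51 = 23.409 → 23
= RGB(31, 70, 23)


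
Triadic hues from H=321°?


Triadic: equally spaced at 120° intervals
H1 = 321°
H2 = (321 + 120) mod 360 = 81°
H3 = (321 + 240) mod 360 = 201°
Triadic = 321°, 81°, 201°


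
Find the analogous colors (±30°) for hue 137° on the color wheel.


Base hue: 137°
Left analog: (137 - 30) mod 360 = 107°
Right analog: (137 + 30) mod 360 = 167°
Analogous hues = 107° and 167°


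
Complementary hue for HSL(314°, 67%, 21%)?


Complement = opposite side of color wheel = hue + 180°
H' = (314 + 180) mod 360 = 134°
S and L unchanged.
= HSL(134°, 67%, 21%)


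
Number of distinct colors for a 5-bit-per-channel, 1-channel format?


Total bits = 5 bits/channel × 1 channels = 5 bits
Distinct colors = 2^5
= 32 colors


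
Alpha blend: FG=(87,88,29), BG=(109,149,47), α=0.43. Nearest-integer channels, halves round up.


C = α×F + (1-α)×B, with 1-α = 0.57
R: 0.43×87 + 0.57×109 = 37.41 + 62.13 = 99.54 → 100
G: 0.43×88 + 0.57×149 = 37.84 + 84.93 = 122.77 → 123
B: 0.43×29 + 0.57×47 = 12.47 + 26.79 = 39.26 → 39
= RGB(100, 123, 39)


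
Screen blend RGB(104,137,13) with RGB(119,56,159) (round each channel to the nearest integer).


Screen: C = 255 - (255-A)×(255-B)/255, rounded to nearest integer
R: 255 - (255-104)×(255-119)/255 = 255 - 20536/255 ≈ 255 - 80.533 = 174.467 → 174
G: 255 - (255-137)×(255-56)/255 = 255 - 23482/255 ≈ 255 - 92.086 = 162.914 → 163
B: 255 - (255-13)×(255-159)/255 = 255 - 23232/255 ≈ 255 - 91.106 = 163.894 → 164
= RGB(174, 163, 164)


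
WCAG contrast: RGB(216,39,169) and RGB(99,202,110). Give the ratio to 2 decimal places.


Linearize each sRGB channel c=v/255: c/12.92 if c ≤ 0.04045 else ((c+0.055)/1.055)^2.4
L = 0.2126×R_lin + 0.7152×G_lin + 0.0722×B_lin
Color 1 (216,39,169):
  R=216: 216/255≈0.8471 > 0.04045 → ((0.8471+0.055)/1.055)^2.4 ≈ 0.68669
  G=39: 39/255≈0.1529 > 0.04045 → ((0.1529+0.055)/1.055)^2.4 ≈ 0.02029
  B=169: 169/255≈0.6627 > 0.04045 → ((0.6627+0.055)/1.055)^2.4 ≈ 0.39676
  L1 = 0.2126×0.68669 + 0.7152×0.02029 + 0.0722×0.39676 ≈ 0.18915
Color 2 (99,202,110):
  R=99: 99/255≈0.3882 > 0.04045 → ((0.3882+0.055)/1.055)^2.4 ≈ 0.12477
  G=202: 202/255≈0.7922 > 0.04045 → ((0.7922+0.055)/1.055)^2.4 ≈ 0.59062
  B=110: 110/255≈0.4314 > 0.04045 → ((0.4314+0.055)/1.055)^2.4 ≈ 0.15593
  L2 = 0.2126×0.12477 + 0.7152×0.59062 + 0.0722×0.15593 ≈ 0.46019
Lighter = 0.46019, Darker = 0.18915
Ratio = (L_lighter + 0.05) / (L_darker + 0.05)
Ratio = (0.46019 + 0.05) / (0.18915 + 0.05) = 0.51019 / 0.23915 ≈ 2.1334
Ratio ≈ 2.13:1


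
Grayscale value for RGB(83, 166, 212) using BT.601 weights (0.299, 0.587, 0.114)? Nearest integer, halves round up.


Gray = 0.299×R + 0.587×G + 0.114×B
Gray = 0.299×83 + 0.587×166 + 0.114×212
Gray = 24.817 + 97.442 + 24.168
Gray = 146.427 → round half up → 146
Gray = 146


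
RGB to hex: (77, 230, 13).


R = 77 → 4D (hex)
G = 230 → E6 (hex)
B = 13 → 0D (hex)
Hex = #4DE60D


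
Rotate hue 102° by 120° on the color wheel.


New hue = (H + rotation) mod 360
New hue = (102 + 120) mod 360
= 222 mod 360
= 222°


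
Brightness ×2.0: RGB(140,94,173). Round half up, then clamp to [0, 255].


Multiply each channel by 2.0, round half up, clamp to [0, 255]
R: 140×2.0 = 280 → clamp → 255
G: 94×2.0 = 188
B: 173×2.0 = 346 → clamp → 255
= RGB(255, 188, 255)


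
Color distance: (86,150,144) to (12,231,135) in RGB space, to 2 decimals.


d = √[(R₁-R₂)² + (G₁-G₂)² + (B₁-B₂)²]
d = √[(86-12)² + (150-231)² + (144-135)²]
d = √[5476 + 6561 + 81]
d = √12118
d ≈ 110.08


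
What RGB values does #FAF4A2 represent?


FA → 250 (R)
F4 → 244 (G)
A2 → 162 (B)
= RGB(250, 244, 162)


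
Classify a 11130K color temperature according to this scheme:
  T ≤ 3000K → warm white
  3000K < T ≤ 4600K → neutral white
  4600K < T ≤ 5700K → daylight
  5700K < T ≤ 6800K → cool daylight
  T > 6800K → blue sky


Temperature: 11130K
11130K > 6800K → blue sky
Classification: blue sky


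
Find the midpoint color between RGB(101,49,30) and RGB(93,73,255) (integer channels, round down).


Midpoint: each channel = ⌊(C₁+C₂)/2⌋
R: ⌊(101+93)/2⌋ = 97
G: ⌊(49+73)/2⌋ = 61
B: ⌊(30+255)/2⌋ = 142
= RGB(97, 61, 142)


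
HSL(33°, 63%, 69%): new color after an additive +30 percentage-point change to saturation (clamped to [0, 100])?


Original S = 63%
Adjustment = +30 percentage points
New S = 63 + (30) = 93
Clamp to [0, 100] → 93
= HSL(33°, 93%, 69%)


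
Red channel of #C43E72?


Color: #C43E72
R = C4 = 196
G = 3E = 62
B = 72 = 114
Red = 196


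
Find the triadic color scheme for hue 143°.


Triadic: equally spaced at 120° intervals
H1 = 143°
H2 = (143 + 120) mod 360 = 263°
H3 = (143 + 240) mod 360 = 23°
Triadic = 143°, 263°, 23°


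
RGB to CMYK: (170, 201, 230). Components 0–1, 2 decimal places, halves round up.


R'=170/255≈0.6667, G'=201/255≈0.7882, B'=230/255≈0.9020
K = 1 - max(R',G',B') = 1 - 230/255 = 25/255 = 0.09803… → 0.10
(1-R'-K)/(1-K) simplifies to (max-R)/max with max = 230:
C = (230-170)/230 = 60/230 = 0.26086… → 0.26
M = (230-201)/230 = 29/230 = 0.12608… → 0.13
Y = (230-230)/230 = 0/230 = 0 → 0.00
= CMYK(0.26, 0.13, 0.00, 0.10)


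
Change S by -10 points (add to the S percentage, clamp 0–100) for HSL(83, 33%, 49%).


Original S = 33%
Adjustment = -10 percentage points
New S = 33 + (-10) = 23
Clamp to [0, 100] → 23
= HSL(83°, 23%, 49%)


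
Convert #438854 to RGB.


43 → 67 (R)
88 → 136 (G)
54 → 84 (B)
= RGB(67, 136, 84)


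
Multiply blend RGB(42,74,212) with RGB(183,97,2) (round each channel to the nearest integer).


Multiply: C = A×B/255, rounded to nearest integer
R: 42×183/255 = 7686/255 ≈ 30.141 → 30
G: 74×97/255 = 7178/255 ≈ 28.149 → 28
B: 212×2/255 = 424/255 ≈ 1.663 → 2
= RGB(30, 28, 2)


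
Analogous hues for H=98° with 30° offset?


Base hue: 98°
Left analog: (98 - 30) mod 360 = 68°
Right analog: (98 + 30) mod 360 = 128°
Analogous hues = 68° and 128°


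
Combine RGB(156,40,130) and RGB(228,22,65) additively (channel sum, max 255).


Additive: each channel = min(255, C₁+C₂)
R: 156+228 = 384 → 255
G: 40+22 = 62 → 62
B: 130+65 = 195 → 195
= RGB(255, 62, 195)


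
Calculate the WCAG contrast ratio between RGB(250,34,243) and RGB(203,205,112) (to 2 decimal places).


Linearize each sRGB channel c=v/255: c/12.92 if c ≤ 0.04045 else ((c+0.055)/1.055)^2.4
L = 0.2126×R_lin + 0.7152×G_lin + 0.0722×B_lin
Color 1 (250,34,243):
  R=250: 250/255≈0.9804 > 0.04045 → ((0.9804+0.055)/1.055)^2.4 ≈ 0.95597
  G=34: 34/255≈0.1333 > 0.04045 → ((0.1333+0.055)/1.055)^2.4 ≈ 0.01600
  B=243: 243/255≈0.9529 > 0.04045 → ((0.9529+0.055)/1.055)^2.4 ≈ 0.89627
  L1 = 0.2126×0.95597 + 0.7152×0.01600 + 0.0722×0.89627 ≈ 0.27939
Color 2 (203,205,112):
  R=203: 203/255≈0.7961 > 0.04045 → ((0.7961+0.055)/1.055)^2.4 ≈ 0.59720
  G=205: 205/255≈0.8039 > 0.04045 → ((0.8039+0.055)/1.055)^2.4 ≈ 0.61050
  B=112: 112/255≈0.4392 > 0.04045 → ((0.4392+0.055)/1.055)^2.4 ≈ 0.16203
  L2 = 0.2126×0.59720 + 0.7152×0.61050 + 0.0722×0.16203 ≈ 0.57529
Lighter = 0.57529, Darker = 0.27939
Ratio = (L_lighter + 0.05) / (L_darker + 0.05)
Ratio = (0.57529 + 0.05) / (0.27939 + 0.05) = 0.62529 / 0.32939 ≈ 1.8983
Ratio ≈ 1.90:1
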